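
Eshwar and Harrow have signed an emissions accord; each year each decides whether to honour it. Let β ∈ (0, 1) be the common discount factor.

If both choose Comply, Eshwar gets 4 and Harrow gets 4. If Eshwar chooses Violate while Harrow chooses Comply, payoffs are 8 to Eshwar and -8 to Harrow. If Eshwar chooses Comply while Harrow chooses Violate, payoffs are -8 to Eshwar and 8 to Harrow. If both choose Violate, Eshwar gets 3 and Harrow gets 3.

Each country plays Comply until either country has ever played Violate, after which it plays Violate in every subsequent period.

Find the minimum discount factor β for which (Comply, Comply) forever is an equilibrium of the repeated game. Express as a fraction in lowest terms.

4/5

4/(1−β) ≥ 8 + 3β/(1−β)
4 ≥ 8 − 5β
β ≥ 4/5.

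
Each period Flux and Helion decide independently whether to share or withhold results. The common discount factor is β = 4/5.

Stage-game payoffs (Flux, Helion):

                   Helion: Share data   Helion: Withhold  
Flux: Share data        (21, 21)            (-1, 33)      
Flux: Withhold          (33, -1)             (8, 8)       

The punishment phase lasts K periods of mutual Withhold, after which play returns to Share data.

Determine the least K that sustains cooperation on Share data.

2

IC: β(1−β^K)/(1−β) ≥ (33−21)/(21−8) = 12/13.
With β = 4/5: need 1 − β^K ≥ 12/13·(1−4/5)/(4/5), i.e. β^K ≤ 0.7692.
Since (4/5)^1 = 0.8000 and (4/5)^2 = 0.6400, the smallest such K is 2.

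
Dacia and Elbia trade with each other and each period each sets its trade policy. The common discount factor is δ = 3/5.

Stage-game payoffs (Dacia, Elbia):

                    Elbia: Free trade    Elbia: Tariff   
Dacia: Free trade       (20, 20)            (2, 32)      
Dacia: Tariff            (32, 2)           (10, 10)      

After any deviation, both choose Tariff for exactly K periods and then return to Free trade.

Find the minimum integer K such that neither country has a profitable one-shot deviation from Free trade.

4

No profitable deviation requires (20−10)(δ+…+δ^K) ≥ 32−20, i.e. δ+…+δ^K ≥ 6/5 ≈ 1.2000.
With δ = 3/5, the partial sums are K=1: 0.6000, K=2: 0.9600, K=3: 1.1760, K=4: 1.3056.
K = 4 is the first length at which the sum reaches 1.2000.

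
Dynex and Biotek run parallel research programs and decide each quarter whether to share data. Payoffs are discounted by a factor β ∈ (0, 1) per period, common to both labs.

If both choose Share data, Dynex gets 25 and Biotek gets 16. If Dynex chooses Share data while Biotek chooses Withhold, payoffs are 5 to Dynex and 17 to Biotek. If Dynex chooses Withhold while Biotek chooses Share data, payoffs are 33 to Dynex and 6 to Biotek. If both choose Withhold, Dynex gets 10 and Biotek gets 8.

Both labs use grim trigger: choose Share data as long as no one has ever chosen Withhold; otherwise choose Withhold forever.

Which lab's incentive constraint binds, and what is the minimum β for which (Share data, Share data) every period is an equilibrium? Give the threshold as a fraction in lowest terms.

Dynex's threshold: (33−25)/(33−10) = 8/23.
Biotek's threshold: (17−16)/(17−8) = 1/9.
8/23 > 1/9, so Dynex binds and β* = 8/23.

Dynex; β ≥ 8/23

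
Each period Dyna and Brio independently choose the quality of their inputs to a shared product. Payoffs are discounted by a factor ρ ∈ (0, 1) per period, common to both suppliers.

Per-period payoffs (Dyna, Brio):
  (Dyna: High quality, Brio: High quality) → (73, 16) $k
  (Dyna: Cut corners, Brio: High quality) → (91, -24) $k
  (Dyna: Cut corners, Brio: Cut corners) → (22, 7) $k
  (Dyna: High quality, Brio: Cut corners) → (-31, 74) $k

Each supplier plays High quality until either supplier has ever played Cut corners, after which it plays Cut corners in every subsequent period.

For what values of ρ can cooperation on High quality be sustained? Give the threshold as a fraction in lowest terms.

58/67

Dyna's threshold: (91−73)/(91−22) = 6/23.
Brio's threshold: (74−16)/(74−7) = 58/67.
6/23 < 58/67, so Brio binds and ρ* = 58/67.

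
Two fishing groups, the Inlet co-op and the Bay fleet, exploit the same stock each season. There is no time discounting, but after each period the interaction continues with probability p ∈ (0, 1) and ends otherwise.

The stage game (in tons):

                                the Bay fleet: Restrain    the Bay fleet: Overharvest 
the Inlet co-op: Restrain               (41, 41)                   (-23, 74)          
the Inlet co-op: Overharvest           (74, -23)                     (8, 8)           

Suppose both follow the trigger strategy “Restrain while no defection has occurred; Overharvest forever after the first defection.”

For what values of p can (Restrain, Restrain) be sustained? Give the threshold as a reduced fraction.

1/2

With no time discounting, the continuation probability p plays the role of the discount factor.
Grim-trigger IC: 41/(1−p) ≥ 74 + 8p/(1−p) ⇒ p ≥ (74−41)/(74−8) = 1/2.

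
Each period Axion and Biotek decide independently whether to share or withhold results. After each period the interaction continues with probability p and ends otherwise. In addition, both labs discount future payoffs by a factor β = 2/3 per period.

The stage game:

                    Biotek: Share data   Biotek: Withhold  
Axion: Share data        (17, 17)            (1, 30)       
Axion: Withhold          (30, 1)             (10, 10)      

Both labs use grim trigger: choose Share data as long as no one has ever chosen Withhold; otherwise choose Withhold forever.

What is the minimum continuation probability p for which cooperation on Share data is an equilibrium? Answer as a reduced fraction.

Expected continuation weight on next period's payoff is β·p = 2/3·p, which plays the role of the discount factor.
Cooperation requires 2/3·p ≥ (30−17)/(30−10) = 13/20, hence p ≥ 39/40.

39/40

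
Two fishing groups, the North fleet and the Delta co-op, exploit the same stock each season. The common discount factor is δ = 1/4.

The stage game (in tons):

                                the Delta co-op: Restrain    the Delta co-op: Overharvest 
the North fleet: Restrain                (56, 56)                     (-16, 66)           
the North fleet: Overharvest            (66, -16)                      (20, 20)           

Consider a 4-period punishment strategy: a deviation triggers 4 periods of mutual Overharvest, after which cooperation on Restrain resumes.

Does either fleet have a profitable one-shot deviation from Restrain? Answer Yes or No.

No

Comparing payoff streams over the 5 periods until play realigns: cooperate → 56(1+δ+…+δ^4); deviate → 66 + 20(δ+…+δ^4).
Cooperation is sustained iff (56−20)(δ+…+δ^4) ≥ 66−56.
δ+…+δ^4 = 1/4·(1−(1/4)^4)/(1−1/4) = 0.3320, and (66−56)/(56−20) = 0.2778.
0.3320 ≥ 0.2778, so cooperation is sustainable.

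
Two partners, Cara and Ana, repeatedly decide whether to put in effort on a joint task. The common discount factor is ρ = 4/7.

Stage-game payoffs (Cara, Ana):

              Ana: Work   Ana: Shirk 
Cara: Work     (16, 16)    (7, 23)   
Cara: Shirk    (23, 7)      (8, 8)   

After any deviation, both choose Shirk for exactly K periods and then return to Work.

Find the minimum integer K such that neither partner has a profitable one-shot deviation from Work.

No profitable deviation requires (16−8)(ρ+…+ρ^K) ≥ 23−16, i.e. ρ+…+ρ^K ≥ 7/8 ≈ 0.8750.
With ρ = 4/7, the partial sums are K=1: 0.5714, K=2: 0.8980.
K = 2 is the first length at which the sum reaches 0.8750.

2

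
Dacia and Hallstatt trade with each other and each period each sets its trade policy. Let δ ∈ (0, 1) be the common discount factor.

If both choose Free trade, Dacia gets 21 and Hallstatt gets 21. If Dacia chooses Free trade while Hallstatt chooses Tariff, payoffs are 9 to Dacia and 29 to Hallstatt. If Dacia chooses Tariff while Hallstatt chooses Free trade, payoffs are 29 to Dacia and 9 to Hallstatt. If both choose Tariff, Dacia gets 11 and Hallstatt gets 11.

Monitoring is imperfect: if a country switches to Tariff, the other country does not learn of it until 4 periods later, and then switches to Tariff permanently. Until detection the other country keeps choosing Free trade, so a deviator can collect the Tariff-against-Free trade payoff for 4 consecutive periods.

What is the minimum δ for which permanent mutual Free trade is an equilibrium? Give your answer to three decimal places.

0.816

A deviator earns 29 for 4 periods, then 11 forever; cooperating earns 21 forever. Multiplying the IC by (1−δ):
21 ≥ 29(1−δ^4) + 11δ^4, so 18·δ^4 ≥ 8 and δ^4 ≥ 4/9.
δ ≥ (4/9)^(1/4) ≈ 0.816.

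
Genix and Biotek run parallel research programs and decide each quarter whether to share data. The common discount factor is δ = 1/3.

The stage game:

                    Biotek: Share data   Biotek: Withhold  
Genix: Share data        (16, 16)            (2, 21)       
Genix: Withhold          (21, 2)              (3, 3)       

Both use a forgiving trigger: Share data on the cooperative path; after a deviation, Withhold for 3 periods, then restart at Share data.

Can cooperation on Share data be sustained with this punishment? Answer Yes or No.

A one-shot deviation gives 21 now, then 3 for 3 periods, then back to 16.
Gain from deviating: (21−16) today; loss: (16−3) in each of the next 3 periods.
No-deviation condition: (16−3)(δ+…+δ^3) ≥ 21−16, i.e. δ+…+δ^3 ≥ 5/13.
At δ = 1/3: δ+…+δ^3 = 0.4815 ≥ 0.3846.
So cooperation is sustainable.

Yes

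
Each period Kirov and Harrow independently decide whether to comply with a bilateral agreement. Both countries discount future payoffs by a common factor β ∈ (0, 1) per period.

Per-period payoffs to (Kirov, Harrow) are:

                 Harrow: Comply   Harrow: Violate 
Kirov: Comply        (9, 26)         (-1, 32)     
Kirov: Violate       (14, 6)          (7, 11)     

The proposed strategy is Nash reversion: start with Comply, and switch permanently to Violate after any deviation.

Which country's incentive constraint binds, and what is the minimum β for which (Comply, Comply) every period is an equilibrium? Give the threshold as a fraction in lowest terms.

Kirov; β ≥ 5/7

Kirov: cooperation gives 9 each period; deviation gives 14 once then 7 forever.
  9/(1−β) ≥ 14 + 7β/(1−β) ⇒ β ≥ 5/7.
Harrow: cooperation gives 26 each period; deviation gives 32 once then 11 forever.
  β ≥ 6/21 = 2/7.
Both must hold, so the binding constraint is Kirov's: β ≥ 5/7.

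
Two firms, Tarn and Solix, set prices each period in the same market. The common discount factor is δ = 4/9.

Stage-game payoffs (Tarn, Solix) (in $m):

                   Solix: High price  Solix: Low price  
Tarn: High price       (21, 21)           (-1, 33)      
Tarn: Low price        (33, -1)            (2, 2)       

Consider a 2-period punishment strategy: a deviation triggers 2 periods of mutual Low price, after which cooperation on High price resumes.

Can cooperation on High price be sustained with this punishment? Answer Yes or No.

Comparing payoff streams over the 3 periods until play realigns: cooperate → 21(1+δ+…+δ^2); deviate → 33 + 2(δ+…+δ^2).
Cooperation is sustained iff (21−2)(δ+…+δ^2) ≥ 33−21.
δ+…+δ^2 = 4/9·(1−(4/9)^2)/(1−4/9) = 0.6420, and (33−21)/(21−2) = 0.6316.
0.6420 ≥ 0.6316, so cooperation is sustainable.

Yes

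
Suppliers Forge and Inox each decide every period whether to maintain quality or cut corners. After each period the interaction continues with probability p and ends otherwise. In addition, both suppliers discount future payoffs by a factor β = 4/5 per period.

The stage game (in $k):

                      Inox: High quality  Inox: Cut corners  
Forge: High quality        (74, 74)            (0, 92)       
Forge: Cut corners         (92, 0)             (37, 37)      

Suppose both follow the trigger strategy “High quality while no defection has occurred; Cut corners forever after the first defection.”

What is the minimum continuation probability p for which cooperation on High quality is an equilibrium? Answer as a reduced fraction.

Expected continuation weight on next period's payoff is β·p = 4/5·p, which plays the role of the discount factor.
Cooperation requires 4/5·p ≥ (92−74)/(92−37) = 18/55, hence p ≥ 9/22.

9/22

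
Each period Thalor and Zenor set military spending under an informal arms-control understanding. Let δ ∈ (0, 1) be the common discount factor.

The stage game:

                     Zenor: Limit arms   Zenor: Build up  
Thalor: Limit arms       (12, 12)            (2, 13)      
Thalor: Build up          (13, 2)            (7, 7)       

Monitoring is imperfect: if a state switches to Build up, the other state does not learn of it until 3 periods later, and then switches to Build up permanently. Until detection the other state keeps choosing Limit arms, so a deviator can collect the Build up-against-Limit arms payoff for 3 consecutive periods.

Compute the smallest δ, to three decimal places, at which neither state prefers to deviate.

0.550

A deviator earns 13 for 3 periods, then 7 forever; cooperating earns 12 forever. Multiplying the IC by (1−δ):
12 ≥ 13(1−δ^3) + 7δ^3, so 6·δ^3 ≥ 1 and δ^3 ≥ 1/6.
δ ≥ (1/6)^(1/3) ≈ 0.550.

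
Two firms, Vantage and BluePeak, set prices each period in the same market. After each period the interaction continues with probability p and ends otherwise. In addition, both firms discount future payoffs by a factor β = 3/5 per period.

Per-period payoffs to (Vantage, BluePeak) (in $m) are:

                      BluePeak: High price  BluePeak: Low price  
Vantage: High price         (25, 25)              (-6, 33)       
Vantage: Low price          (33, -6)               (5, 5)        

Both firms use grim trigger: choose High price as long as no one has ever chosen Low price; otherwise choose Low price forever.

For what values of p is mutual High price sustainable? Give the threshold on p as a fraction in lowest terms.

Expected continuation weight on next period's payoff is β·p = 3/5·p, which plays the role of the discount factor.
Cooperation requires 3/5·p ≥ (33−25)/(33−5) = 2/7, hence p ≥ 10/21.

10/21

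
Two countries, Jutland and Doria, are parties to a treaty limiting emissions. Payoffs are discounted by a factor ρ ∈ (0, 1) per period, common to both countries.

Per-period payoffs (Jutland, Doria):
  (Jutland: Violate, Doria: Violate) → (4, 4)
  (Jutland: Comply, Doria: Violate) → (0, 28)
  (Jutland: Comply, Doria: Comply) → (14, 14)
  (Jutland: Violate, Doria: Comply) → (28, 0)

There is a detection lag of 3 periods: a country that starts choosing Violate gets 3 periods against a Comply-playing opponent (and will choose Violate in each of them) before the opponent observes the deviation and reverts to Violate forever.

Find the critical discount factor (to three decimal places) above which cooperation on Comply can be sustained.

0.836

A deviator earns 28 for 3 periods, then 4 forever; cooperating earns 14 forever. Multiplying the IC by (1−ρ):
14 ≥ 28(1−ρ^3) + 4ρ^3, so 24·ρ^3 ≥ 14 and ρ^3 ≥ 7/12.
ρ ≥ (7/12)^(1/3) ≈ 0.836.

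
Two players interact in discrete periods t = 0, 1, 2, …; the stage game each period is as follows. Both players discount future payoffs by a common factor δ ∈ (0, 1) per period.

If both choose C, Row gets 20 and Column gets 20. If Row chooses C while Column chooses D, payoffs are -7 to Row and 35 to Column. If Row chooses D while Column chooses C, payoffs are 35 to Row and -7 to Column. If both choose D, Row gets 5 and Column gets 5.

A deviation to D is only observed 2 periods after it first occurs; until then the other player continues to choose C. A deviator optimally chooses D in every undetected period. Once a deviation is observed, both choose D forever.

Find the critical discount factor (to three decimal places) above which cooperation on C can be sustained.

The best deviation is to choose D for all 2 undetected periods, earning 35 each, then 5 forever once detected.
Deviation value: 35(1−δ^2)/(1−δ) + 5δ^2/(1−δ); cooperation value: 20/(1−δ).
IC: 20 ≥ 35(1−δ^2) + 5δ^2 = 35 − 30δ^2.
So δ^2 ≥ 15/30 = 1/2, giving δ ≥ (1/2)^(1/2) ≈ 0.707.

0.707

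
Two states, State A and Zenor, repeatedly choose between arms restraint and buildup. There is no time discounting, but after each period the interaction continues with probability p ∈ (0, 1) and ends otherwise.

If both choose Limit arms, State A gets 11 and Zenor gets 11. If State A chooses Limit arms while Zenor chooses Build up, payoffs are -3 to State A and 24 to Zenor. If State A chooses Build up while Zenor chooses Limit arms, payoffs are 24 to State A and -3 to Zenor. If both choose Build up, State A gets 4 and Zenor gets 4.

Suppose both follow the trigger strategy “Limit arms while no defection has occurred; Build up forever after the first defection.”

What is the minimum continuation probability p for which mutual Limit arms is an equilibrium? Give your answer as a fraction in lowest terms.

With no time discounting, the continuation probability p plays the role of the discount factor.
Grim-trigger IC: 11/(1−p) ≥ 24 + 4p/(1−p) ⇒ p ≥ (24−11)/(24−4) = 13/20.

13/20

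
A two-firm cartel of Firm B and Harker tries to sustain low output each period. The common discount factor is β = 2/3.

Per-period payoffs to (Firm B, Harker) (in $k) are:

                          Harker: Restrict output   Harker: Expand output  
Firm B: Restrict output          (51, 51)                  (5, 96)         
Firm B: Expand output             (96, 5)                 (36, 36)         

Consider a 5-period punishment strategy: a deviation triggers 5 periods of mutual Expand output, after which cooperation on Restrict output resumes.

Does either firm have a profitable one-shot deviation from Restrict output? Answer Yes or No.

A one-shot deviation gives 96 now, then 36 for 5 periods, then back to 51.
Gain from deviating: (96−51) today; loss: (51−36) in each of the next 5 periods.
No-deviation condition: (51−36)(β+…+β^5) ≥ 96−51, i.e. β+…+β^5 ≥ 3.
At β = 2/3: β+…+β^5 = 1.7366 < 3.0000.
So cooperation is not sustainable.

Yes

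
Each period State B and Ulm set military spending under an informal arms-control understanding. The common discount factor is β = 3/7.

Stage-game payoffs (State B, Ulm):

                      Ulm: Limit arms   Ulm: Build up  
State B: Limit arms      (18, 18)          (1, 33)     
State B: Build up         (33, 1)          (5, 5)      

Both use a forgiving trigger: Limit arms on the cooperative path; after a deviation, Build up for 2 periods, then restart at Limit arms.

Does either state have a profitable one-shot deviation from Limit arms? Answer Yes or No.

Yes

A one-shot deviation gives 33 now, then 5 for 2 periods, then back to 18.
Gain from deviating: (33−18) today; loss: (18−5) in each of the next 2 periods.
No-deviation condition: (18−5)(β+…+β^2) ≥ 33−18, i.e. β+…+β^2 ≥ 15/13.
At β = 3/7: β+…+β^2 = 0.6122 < 1.1538.
So cooperation is not sustainable.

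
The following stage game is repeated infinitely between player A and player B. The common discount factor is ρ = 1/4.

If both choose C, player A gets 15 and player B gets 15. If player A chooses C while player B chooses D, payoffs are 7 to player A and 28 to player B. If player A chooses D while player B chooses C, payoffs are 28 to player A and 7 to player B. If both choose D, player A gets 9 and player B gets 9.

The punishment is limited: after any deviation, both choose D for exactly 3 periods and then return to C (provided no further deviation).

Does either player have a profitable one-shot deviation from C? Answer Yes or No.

Yes

Comparing payoff streams over the 4 periods until play realigns: cooperate → 15(1+ρ+…+ρ^3); deviate → 28 + 9(ρ+…+ρ^3).
Cooperation is sustained iff (15−9)(ρ+…+ρ^3) ≥ 28−15.
ρ+…+ρ^3 = 1/4·(1−(1/4)^3)/(1−1/4) = 0.3281, and (28−15)/(15−9) = 2.1667.
0.3281 < 2.1667, so cooperation is not sustainable.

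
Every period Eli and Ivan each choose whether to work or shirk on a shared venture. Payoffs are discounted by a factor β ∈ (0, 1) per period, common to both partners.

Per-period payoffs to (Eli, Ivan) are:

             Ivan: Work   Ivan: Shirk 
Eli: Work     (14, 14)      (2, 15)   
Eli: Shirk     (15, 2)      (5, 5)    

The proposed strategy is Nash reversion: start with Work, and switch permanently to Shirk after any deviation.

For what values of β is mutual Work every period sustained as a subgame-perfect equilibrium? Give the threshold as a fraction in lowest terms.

1/10

Under grim trigger the critical discount factor is (T−C)/(T−P) with T = 15, C = 14, P = 5.
β* = (15−14)/(15−5) = 1/10.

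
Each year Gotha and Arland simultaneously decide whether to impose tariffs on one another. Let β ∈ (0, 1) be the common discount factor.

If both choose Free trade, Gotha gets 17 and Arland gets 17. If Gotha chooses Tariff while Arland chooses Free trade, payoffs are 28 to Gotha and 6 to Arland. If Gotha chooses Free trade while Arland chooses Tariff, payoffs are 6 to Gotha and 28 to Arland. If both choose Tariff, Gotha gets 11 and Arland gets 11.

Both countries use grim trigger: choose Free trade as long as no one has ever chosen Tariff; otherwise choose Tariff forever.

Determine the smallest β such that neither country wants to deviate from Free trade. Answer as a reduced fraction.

11/17

17/(1−β) ≥ 28 + 11β/(1−β)
17 ≥ 28 − 17β
β ≥ 11/17.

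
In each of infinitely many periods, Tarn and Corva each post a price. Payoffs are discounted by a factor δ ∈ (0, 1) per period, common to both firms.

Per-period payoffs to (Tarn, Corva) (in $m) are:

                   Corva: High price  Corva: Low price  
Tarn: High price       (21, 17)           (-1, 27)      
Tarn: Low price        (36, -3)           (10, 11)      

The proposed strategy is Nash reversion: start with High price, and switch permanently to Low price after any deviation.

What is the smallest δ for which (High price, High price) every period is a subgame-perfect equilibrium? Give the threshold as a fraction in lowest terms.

5/8

Tarn: cooperation gives 21 each period; deviation gives 36 once then 10 forever.
  21/(1−δ) ≥ 36 + 10δ/(1−δ) ⇒ δ ≥ 15/26.
Corva: cooperation gives 17 each period; deviation gives 27 once then 11 forever.
  δ ≥ 10/16 = 5/8.
Both must hold, so the binding constraint is Corva's: δ ≥ 5/8.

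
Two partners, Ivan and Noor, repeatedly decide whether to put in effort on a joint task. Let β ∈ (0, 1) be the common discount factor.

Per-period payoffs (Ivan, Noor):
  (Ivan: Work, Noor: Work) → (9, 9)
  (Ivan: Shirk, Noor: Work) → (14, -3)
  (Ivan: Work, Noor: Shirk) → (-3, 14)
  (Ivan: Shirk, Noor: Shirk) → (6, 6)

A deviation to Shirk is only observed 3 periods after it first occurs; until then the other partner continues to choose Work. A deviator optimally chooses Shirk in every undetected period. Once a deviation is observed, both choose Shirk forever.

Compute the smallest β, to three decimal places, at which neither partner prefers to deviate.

The best deviation is to choose Shirk for all 3 undetected periods, earning 14 each, then 6 forever once detected.
Deviation value: 14(1−β^3)/(1−β) + 6β^3/(1−β); cooperation value: 9/(1−β).
IC: 9 ≥ 14(1−β^3) + 6β^3 = 14 − 8β^3.
So β^3 ≥ 5/8, giving β ≥ (5/8)^(1/3) ≈ 0.855.

0.855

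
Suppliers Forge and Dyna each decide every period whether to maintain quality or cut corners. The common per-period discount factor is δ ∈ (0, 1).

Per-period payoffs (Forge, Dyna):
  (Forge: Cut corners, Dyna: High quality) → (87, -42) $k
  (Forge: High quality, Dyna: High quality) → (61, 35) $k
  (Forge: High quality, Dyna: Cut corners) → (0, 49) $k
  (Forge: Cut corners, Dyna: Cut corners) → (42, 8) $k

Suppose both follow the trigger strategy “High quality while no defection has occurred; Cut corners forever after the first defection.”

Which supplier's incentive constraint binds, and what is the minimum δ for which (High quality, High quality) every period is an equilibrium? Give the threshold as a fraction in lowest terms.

For Forge: deviation gain 87−61 = 26, per-period punishment loss 61−42 = 19. IC gives δ ≥ 26/45.
For Dyna: gain 14, loss 27 per period, so δ ≥ 14/41.
The tighter constraint is Forge's, so cooperation needs δ ≥ 26/45.

Forge; δ ≥ 26/45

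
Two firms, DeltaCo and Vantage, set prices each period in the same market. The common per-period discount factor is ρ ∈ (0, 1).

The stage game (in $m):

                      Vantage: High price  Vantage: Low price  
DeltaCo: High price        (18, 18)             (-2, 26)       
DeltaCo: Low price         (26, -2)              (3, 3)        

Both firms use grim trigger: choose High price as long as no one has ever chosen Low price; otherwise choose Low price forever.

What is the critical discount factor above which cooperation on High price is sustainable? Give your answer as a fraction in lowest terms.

8/23

Under grim trigger the critical discount factor is (T−C)/(T−P) with T = 26, C = 18, P = 3.
ρ* = (26−18)/(26−3) = 8/23.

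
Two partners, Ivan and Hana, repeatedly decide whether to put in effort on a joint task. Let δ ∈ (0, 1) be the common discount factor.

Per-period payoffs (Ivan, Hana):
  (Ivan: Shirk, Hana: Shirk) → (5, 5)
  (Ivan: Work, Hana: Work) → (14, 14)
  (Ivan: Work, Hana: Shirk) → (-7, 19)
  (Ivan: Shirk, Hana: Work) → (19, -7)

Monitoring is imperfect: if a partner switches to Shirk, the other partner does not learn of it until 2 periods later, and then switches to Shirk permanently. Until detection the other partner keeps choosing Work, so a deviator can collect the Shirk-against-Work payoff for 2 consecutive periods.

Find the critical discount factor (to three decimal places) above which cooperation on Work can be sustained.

0.598

Deviating for the 2 undetected periods gains 19−14 = 5 per period over cooperation, then loses 14−5 = 9 per period forever once punishment starts.
Gain: 5(1 + δ + … + δ^1); loss: 9·δ^2/(1−δ).
No profitable deviation ⇔ 5(1−δ^2) ≤ 9·δ^2, i.e. δ^2 ≥ 5/(5+9) = 5/14.
Hence δ ≥ (5/14)^(1/2) ≈ 0.598.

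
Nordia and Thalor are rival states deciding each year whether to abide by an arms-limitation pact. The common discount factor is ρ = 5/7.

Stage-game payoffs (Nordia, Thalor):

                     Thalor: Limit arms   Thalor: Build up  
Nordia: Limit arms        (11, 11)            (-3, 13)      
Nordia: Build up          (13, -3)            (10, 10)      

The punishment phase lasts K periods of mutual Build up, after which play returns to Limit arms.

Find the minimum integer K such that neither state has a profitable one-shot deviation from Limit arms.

5

No profitable deviation requires (11−10)(ρ+…+ρ^K) ≥ 13−11, i.e. ρ+…+ρ^K ≥ 2 ≈ 2.0000.
With ρ = 5/7, the partial sums are K=1: 0.7143, K=2: 1.2245, K=3: 1.5889, K=4: 1.8492, K=5: 2.0352.
K = 5 is the first length at which the sum reaches 2.0000.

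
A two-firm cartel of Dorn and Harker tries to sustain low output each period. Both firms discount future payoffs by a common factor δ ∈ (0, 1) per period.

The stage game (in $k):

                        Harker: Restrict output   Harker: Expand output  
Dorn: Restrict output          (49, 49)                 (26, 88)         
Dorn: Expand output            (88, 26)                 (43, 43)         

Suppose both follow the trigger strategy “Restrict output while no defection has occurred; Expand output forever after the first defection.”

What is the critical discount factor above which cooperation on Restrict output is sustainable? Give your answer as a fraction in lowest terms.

Under grim trigger the critical discount factor is (T−C)/(T−P) with T = 88, C = 49, P = 43.
δ* = (88−49)/(88−43) = 39/45 = 13/15.

13/15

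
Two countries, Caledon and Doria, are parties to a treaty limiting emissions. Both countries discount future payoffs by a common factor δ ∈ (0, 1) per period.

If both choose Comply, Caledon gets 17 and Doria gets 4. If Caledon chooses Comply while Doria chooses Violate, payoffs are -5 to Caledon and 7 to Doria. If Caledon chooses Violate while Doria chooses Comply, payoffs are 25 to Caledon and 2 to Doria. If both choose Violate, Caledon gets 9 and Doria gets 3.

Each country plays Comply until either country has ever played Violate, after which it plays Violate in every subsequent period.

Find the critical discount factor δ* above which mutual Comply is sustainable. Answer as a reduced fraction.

3/4

Caledon's threshold: (25−17)/(25−9) = 1/2.
Doria's threshold: (7−4)/(7−3) = 3/4.
1/2 < 3/4, so Doria binds and δ* = 3/4.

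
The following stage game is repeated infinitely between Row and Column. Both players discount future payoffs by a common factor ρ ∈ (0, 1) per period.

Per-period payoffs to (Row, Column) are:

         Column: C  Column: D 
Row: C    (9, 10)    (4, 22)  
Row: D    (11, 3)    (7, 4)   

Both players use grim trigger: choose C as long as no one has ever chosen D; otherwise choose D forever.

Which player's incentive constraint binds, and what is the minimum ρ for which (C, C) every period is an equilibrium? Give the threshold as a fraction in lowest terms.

Column; ρ ≥ 2/3

Row: cooperation gives 9 each period; deviation gives 11 once then 7 forever.
  9/(1−ρ) ≥ 11 + 7ρ/(1−ρ) ⇒ ρ ≥ 2/4 = 1/2.
Column: cooperation gives 10 each period; deviation gives 22 once then 4 forever.
  ρ ≥ 12/18 = 2/3.
Both must hold, so the binding constraint is Column's: ρ ≥ 2/3.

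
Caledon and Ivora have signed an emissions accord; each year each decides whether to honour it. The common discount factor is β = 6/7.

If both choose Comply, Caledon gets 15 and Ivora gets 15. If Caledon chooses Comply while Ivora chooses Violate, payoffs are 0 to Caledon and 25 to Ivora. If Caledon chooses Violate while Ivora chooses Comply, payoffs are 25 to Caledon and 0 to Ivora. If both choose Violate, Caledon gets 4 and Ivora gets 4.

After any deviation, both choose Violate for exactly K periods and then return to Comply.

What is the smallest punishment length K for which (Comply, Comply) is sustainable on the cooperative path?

2

No profitable deviation requires (15−4)(β+…+β^K) ≥ 25−15, i.e. β+…+β^K ≥ 10/11 ≈ 0.9091.
With β = 6/7, the partial sums are K=1: 0.8571, K=2: 1.5918.
K = 2 is the first length at which the sum reaches 0.9091.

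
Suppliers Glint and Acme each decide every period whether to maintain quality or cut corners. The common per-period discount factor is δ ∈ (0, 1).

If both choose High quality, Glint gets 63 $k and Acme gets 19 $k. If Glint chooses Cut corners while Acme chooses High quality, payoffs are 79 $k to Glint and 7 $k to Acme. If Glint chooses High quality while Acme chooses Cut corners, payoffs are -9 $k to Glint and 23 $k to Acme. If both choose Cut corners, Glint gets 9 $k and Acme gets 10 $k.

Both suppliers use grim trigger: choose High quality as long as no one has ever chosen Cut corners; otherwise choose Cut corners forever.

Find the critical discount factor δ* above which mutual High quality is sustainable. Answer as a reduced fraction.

Glint's threshold: (79−63)/(79−9) = 8/35.
Acme's threshold: (23−19)/(23−10) = 4/13.
8/35 < 4/13, so Acme binds and δ* = 4/13.

4/13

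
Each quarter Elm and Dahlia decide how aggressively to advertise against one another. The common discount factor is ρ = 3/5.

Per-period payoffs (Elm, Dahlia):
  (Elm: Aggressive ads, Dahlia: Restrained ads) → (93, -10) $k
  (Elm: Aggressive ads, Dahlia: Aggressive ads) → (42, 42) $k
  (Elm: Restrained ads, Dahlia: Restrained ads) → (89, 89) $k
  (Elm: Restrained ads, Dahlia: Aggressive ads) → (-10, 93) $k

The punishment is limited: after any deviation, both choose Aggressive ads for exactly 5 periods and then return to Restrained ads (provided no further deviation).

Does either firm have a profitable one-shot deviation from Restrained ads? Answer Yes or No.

No

Comparing payoff streams over the 6 periods until play realigns: cooperate → 89(1+ρ+…+ρ^5); deviate → 93 + 42(ρ+…+ρ^5).
Cooperation is sustained iff (89−42)(ρ+…+ρ^5) ≥ 93−89.
ρ+…+ρ^5 = 3/5·(1−(3/5)^5)/(1−3/5) = 1.3834, and (93−89)/(89−42) = 0.0851.
1.3834 ≥ 0.0851, so cooperation is sustainable.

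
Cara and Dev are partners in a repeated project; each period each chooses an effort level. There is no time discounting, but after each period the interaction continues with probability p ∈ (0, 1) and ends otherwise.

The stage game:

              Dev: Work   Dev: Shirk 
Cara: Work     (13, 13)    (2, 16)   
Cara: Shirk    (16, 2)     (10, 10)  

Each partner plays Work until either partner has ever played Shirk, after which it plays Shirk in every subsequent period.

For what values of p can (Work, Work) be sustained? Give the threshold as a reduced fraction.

With no time discounting, the continuation probability p plays the role of the discount factor.
Grim-trigger IC: 13/(1−p) ≥ 16 + 10p/(1−p) ⇒ p ≥ (16−13)/(16−10) = 1/2.

1/2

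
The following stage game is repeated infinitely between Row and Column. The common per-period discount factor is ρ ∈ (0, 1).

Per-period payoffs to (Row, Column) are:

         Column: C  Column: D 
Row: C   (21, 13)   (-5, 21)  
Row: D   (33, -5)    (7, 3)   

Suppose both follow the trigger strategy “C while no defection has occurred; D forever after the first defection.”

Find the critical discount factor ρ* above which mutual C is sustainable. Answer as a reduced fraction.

6/13

Row's threshold: (33−21)/(33−7) = 6/13.
Column's threshold: (21−13)/(21−3) = 4/9.
6/13 > 4/9, so Row binds and ρ* = 6/13.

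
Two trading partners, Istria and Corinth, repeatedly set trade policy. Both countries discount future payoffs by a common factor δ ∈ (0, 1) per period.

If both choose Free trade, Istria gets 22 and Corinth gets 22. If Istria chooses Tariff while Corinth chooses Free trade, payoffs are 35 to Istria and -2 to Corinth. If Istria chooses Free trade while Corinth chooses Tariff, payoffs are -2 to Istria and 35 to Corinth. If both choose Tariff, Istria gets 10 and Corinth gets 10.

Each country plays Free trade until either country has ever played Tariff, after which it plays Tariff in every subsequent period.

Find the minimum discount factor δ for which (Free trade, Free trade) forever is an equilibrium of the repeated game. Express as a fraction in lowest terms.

13/25

22/(1−δ) ≥ 35 + 10δ/(1−δ)
22 ≥ 35 − 25δ
δ ≥ 13/25.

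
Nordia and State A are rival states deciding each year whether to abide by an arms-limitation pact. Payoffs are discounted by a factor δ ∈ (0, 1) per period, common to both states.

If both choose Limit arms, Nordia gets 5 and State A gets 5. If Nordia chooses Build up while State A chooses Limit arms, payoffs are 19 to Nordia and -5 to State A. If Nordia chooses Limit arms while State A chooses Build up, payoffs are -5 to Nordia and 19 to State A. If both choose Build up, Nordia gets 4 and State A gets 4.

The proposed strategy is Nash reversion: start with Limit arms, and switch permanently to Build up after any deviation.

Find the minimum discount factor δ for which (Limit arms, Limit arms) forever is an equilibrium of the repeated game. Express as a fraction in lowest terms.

Under grim trigger the critical discount factor is (T−C)/(T−P) with T = 19, C = 5, P = 4.
δ* = (19−5)/(19−4) = 14/15.

14/15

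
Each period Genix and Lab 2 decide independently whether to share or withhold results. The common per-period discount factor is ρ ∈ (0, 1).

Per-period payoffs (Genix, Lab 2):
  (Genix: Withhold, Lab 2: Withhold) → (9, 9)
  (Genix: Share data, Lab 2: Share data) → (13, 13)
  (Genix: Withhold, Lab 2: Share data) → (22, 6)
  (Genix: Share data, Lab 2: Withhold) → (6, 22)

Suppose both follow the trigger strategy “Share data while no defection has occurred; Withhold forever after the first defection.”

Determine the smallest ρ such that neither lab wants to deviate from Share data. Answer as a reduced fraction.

13/(1−ρ) ≥ 22 + 9ρ/(1−ρ)
13 ≥ 22 − 13ρ
ρ ≥ 9/13.

9/13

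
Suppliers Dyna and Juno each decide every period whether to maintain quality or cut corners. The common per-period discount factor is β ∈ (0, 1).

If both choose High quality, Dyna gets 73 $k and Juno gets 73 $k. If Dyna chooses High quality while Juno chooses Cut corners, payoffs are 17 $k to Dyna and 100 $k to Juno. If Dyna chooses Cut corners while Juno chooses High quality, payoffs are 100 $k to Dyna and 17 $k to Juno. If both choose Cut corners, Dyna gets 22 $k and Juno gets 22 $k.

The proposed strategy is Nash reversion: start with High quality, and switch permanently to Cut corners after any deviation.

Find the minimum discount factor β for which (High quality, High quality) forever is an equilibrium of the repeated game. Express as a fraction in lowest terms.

Cooperation forever yields 73 each period: 73/(1−β).
Deviating yields 100 once, then 22 forever: 100 + 22β/(1−β).
No profitable deviation requires 73/(1−β) ≥ 100 + 22β/(1−β).
Multiplying by (1−β): 73 ≥ 100(1−β) + 22β = 100 − 78β.
So 78β ≥ 27, i.e. β ≥ 27/78 = 9/26.

9/26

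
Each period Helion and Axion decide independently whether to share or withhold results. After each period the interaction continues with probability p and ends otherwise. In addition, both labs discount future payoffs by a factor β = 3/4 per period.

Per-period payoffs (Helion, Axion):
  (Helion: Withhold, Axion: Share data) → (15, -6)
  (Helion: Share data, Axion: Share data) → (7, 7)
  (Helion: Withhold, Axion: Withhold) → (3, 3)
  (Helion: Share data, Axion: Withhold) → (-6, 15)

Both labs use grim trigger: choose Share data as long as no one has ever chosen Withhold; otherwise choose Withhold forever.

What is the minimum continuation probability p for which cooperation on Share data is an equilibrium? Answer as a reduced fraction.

Expected continuation weight on next period's payoff is β·p = 3/4·p, which plays the role of the discount factor.
Cooperation requires 3/4·p ≥ (15−7)/(15−3) = 2/3, hence p ≥ 8/9.

8/9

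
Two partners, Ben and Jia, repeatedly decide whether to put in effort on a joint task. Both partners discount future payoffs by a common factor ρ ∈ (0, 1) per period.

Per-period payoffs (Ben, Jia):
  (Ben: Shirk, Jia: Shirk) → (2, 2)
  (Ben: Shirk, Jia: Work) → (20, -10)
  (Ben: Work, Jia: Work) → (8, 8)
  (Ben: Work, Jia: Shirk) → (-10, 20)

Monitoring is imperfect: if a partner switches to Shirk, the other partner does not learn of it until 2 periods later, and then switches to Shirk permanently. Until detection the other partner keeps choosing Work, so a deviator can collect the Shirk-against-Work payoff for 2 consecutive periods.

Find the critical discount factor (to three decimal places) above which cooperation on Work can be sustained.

0.816

The best deviation is to choose Shirk for all 2 undetected periods, earning 20 each, then 2 forever once detected.
Deviation value: 20(1−ρ^2)/(1−ρ) + 2ρ^2/(1−ρ); cooperation value: 8/(1−ρ).
IC: 8 ≥ 20(1−ρ^2) + 2ρ^2 = 20 − 18ρ^2.
So ρ^2 ≥ 12/18 = 2/3, giving ρ ≥ (2/3)^(1/2) ≈ 0.816.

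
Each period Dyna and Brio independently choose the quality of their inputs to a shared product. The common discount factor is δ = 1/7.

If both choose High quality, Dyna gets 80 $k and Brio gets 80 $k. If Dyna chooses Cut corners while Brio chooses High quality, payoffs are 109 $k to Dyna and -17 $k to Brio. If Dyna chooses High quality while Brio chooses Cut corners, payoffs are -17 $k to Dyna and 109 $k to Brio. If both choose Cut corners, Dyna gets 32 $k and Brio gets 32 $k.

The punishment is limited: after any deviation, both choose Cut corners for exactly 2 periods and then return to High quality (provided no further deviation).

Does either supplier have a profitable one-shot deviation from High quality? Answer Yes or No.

Yes

IC: δ+…+δ^2 ≥ (109−80)/(80−32) = 29/48.
At δ = 1/7: partial sum = 0.1633 < 0.6042. Cooperation not sustainable.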